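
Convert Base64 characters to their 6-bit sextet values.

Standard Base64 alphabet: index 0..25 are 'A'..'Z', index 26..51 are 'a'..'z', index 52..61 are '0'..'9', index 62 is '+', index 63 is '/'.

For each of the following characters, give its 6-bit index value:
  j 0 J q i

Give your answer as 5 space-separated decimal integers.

Answer: 35 52 9 42 34

Derivation:
'j': a..z range, 26 + ord('j') − ord('a') = 35
'0': 0..9 range, 52 + ord('0') − ord('0') = 52
'J': A..Z range, ord('J') − ord('A') = 9
'q': a..z range, 26 + ord('q') − ord('a') = 42
'i': a..z range, 26 + ord('i') − ord('a') = 34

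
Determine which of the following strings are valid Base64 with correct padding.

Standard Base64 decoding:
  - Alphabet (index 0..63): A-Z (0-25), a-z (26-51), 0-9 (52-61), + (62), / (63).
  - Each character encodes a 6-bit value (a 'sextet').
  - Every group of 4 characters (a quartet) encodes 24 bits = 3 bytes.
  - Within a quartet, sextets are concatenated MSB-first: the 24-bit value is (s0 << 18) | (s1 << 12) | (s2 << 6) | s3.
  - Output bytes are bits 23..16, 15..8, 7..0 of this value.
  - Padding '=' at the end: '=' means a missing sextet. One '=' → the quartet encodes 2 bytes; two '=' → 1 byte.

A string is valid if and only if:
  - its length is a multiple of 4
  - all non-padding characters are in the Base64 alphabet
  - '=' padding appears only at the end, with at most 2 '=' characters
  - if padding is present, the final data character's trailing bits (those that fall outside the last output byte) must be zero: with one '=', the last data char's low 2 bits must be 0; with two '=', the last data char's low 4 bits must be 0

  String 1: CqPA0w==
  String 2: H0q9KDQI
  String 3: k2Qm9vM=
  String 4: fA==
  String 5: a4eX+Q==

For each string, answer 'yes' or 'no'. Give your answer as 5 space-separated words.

String 1: 'CqPA0w==' → valid
String 2: 'H0q9KDQI' → valid
String 3: 'k2Qm9vM=' → valid
String 4: 'fA==' → valid
String 5: 'a4eX+Q==' → valid

Answer: yes yes yes yes yes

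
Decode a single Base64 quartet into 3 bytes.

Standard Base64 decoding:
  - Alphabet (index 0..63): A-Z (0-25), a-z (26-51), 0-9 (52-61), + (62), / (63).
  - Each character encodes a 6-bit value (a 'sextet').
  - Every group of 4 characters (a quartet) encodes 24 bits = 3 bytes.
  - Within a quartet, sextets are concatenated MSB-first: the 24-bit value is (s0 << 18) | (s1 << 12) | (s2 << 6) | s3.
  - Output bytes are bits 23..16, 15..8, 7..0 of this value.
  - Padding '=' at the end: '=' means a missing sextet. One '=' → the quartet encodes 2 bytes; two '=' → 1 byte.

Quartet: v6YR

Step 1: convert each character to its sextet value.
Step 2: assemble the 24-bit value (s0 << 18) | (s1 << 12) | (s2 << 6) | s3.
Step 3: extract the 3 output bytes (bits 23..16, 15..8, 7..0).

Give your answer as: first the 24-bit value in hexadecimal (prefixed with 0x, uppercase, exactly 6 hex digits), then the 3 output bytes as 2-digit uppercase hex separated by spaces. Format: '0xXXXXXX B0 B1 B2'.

Sextets: v=47, 6=58, Y=24, R=17
24-bit: (47<<18) | (58<<12) | (24<<6) | 17
      = 0xBC0000 | 0x03A000 | 0x000600 | 0x000011
      = 0xBFA611
Bytes: (v>>16)&0xFF=BF, (v>>8)&0xFF=A6, v&0xFF=11

Answer: 0xBFA611 BF A6 11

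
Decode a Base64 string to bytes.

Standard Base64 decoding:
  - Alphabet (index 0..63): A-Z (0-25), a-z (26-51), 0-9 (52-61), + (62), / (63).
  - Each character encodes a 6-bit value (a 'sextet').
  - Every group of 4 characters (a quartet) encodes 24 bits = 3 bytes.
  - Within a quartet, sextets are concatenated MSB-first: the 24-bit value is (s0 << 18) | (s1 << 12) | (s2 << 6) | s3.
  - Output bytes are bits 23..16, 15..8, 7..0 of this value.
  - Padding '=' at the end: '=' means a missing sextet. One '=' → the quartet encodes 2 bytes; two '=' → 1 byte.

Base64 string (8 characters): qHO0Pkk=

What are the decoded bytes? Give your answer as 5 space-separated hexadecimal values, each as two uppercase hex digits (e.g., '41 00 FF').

After char 0 ('q'=42): chars_in_quartet=1 acc=0x2A bytes_emitted=0
After char 1 ('H'=7): chars_in_quartet=2 acc=0xA87 bytes_emitted=0
After char 2 ('O'=14): chars_in_quartet=3 acc=0x2A1CE bytes_emitted=0
After char 3 ('0'=52): chars_in_quartet=4 acc=0xA873B4 -> emit A8 73 B4, reset; bytes_emitted=3
After char 4 ('P'=15): chars_in_quartet=1 acc=0xF bytes_emitted=3
After char 5 ('k'=36): chars_in_quartet=2 acc=0x3E4 bytes_emitted=3
After char 6 ('k'=36): chars_in_quartet=3 acc=0xF924 bytes_emitted=3
Padding '=': partial quartet acc=0xF924 -> emit 3E 49; bytes_emitted=5

Answer: A8 73 B4 3E 49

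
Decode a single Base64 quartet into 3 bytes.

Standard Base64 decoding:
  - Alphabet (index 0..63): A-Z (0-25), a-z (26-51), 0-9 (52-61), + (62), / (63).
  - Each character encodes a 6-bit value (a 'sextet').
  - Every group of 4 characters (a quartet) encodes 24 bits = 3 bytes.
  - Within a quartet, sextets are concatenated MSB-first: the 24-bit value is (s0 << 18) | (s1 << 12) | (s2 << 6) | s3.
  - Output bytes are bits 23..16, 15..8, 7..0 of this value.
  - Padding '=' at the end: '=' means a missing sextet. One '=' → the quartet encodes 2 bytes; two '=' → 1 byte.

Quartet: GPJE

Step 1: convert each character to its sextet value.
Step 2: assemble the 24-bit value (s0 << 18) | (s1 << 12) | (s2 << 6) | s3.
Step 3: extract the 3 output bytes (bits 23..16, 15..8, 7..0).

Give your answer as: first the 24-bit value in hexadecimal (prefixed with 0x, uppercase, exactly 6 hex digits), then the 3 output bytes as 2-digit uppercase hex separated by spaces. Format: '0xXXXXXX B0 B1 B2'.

Answer: 0x18F244 18 F2 44

Derivation:
Sextets: G=6, P=15, J=9, E=4
24-bit: (6<<18) | (15<<12) | (9<<6) | 4
      = 0x180000 | 0x00F000 | 0x000240 | 0x000004
      = 0x18F244
Bytes: (v>>16)&0xFF=18, (v>>8)&0xFF=F2, v&0xFF=44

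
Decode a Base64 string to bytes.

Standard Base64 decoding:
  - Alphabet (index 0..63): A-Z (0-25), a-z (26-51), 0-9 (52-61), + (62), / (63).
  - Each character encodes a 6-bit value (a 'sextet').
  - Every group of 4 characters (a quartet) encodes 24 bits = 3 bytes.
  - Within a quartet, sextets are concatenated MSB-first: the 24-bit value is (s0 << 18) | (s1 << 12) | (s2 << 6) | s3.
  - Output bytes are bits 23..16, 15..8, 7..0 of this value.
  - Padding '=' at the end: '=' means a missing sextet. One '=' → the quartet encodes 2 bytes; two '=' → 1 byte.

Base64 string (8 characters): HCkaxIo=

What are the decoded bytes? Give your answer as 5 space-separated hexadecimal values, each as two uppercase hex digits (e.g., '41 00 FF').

Answer: 1C 29 1A C4 8A

Derivation:
After char 0 ('H'=7): chars_in_quartet=1 acc=0x7 bytes_emitted=0
After char 1 ('C'=2): chars_in_quartet=2 acc=0x1C2 bytes_emitted=0
After char 2 ('k'=36): chars_in_quartet=3 acc=0x70A4 bytes_emitted=0
After char 3 ('a'=26): chars_in_quartet=4 acc=0x1C291A -> emit 1C 29 1A, reset; bytes_emitted=3
After char 4 ('x'=49): chars_in_quartet=1 acc=0x31 bytes_emitted=3
After char 5 ('I'=8): chars_in_quartet=2 acc=0xC48 bytes_emitted=3
After char 6 ('o'=40): chars_in_quartet=3 acc=0x31228 bytes_emitted=3
Padding '=': partial quartet acc=0x31228 -> emit C4 8A; bytes_emitted=5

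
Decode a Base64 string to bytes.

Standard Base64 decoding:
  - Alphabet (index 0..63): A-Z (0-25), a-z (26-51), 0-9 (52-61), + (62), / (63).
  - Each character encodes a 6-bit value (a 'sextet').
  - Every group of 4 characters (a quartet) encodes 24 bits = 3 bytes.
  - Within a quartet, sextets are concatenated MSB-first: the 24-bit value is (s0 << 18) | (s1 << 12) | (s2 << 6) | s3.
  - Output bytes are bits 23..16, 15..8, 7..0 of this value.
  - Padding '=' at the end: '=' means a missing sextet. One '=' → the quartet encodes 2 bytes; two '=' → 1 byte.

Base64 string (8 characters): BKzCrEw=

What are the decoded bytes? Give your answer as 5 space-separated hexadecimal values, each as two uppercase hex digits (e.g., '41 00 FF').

Answer: 04 AC C2 AC 4C

Derivation:
After char 0 ('B'=1): chars_in_quartet=1 acc=0x1 bytes_emitted=0
After char 1 ('K'=10): chars_in_quartet=2 acc=0x4A bytes_emitted=0
After char 2 ('z'=51): chars_in_quartet=3 acc=0x12B3 bytes_emitted=0
After char 3 ('C'=2): chars_in_quartet=4 acc=0x4ACC2 -> emit 04 AC C2, reset; bytes_emitted=3
After char 4 ('r'=43): chars_in_quartet=1 acc=0x2B bytes_emitted=3
After char 5 ('E'=4): chars_in_quartet=2 acc=0xAC4 bytes_emitted=3
After char 6 ('w'=48): chars_in_quartet=3 acc=0x2B130 bytes_emitted=3
Padding '=': partial quartet acc=0x2B130 -> emit AC 4C; bytes_emitted=5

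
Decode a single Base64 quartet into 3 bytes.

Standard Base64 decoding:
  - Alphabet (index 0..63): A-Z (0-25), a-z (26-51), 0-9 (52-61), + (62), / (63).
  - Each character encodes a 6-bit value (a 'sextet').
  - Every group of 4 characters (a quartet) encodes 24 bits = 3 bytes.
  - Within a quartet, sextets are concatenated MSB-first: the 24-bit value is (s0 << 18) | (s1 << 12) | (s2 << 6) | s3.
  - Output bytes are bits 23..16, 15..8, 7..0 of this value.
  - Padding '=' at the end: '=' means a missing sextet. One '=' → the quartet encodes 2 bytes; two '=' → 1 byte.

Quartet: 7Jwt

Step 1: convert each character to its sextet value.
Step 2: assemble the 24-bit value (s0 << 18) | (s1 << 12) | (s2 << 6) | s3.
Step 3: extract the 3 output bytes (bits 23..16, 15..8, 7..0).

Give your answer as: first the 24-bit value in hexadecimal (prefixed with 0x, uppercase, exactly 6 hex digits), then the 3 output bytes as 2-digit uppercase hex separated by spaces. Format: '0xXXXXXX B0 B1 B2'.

Answer: 0xEC9C2D EC 9C 2D

Derivation:
Sextets: 7=59, J=9, w=48, t=45
24-bit: (59<<18) | (9<<12) | (48<<6) | 45
      = 0xEC0000 | 0x009000 | 0x000C00 | 0x00002D
      = 0xEC9C2D
Bytes: (v>>16)&0xFF=EC, (v>>8)&0xFF=9C, v&0xFF=2D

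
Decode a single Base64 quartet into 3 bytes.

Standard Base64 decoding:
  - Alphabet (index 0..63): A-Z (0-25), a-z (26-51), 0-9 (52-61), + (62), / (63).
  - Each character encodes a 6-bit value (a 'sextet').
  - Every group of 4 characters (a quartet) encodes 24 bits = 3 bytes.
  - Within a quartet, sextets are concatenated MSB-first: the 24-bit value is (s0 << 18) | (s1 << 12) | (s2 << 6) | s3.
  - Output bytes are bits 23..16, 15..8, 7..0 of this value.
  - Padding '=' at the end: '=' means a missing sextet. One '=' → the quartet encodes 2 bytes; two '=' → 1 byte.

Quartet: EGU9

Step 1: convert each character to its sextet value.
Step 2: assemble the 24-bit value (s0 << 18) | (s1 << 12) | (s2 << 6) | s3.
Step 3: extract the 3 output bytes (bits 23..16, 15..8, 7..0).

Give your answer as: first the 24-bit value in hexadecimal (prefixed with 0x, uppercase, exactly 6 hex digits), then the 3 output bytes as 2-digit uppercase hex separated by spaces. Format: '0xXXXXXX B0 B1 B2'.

Answer: 0x10653D 10 65 3D

Derivation:
Sextets: E=4, G=6, U=20, 9=61
24-bit: (4<<18) | (6<<12) | (20<<6) | 61
      = 0x100000 | 0x006000 | 0x000500 | 0x00003D
      = 0x10653D
Bytes: (v>>16)&0xFF=10, (v>>8)&0xFF=65, v&0xFF=3D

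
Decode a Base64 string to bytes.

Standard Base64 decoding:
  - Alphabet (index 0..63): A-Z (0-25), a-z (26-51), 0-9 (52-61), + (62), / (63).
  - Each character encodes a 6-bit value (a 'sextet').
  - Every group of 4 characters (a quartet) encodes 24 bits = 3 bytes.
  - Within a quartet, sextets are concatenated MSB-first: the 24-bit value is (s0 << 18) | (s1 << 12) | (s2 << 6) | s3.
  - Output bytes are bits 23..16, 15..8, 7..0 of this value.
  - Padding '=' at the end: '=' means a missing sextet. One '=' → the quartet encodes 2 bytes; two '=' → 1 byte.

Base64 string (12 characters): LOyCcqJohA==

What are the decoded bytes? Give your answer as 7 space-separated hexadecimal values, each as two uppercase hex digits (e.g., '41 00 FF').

Answer: 2C EC 82 72 A2 68 84

Derivation:
After char 0 ('L'=11): chars_in_quartet=1 acc=0xB bytes_emitted=0
After char 1 ('O'=14): chars_in_quartet=2 acc=0x2CE bytes_emitted=0
After char 2 ('y'=50): chars_in_quartet=3 acc=0xB3B2 bytes_emitted=0
After char 3 ('C'=2): chars_in_quartet=4 acc=0x2CEC82 -> emit 2C EC 82, reset; bytes_emitted=3
After char 4 ('c'=28): chars_in_quartet=1 acc=0x1C bytes_emitted=3
After char 5 ('q'=42): chars_in_quartet=2 acc=0x72A bytes_emitted=3
After char 6 ('J'=9): chars_in_quartet=3 acc=0x1CA89 bytes_emitted=3
After char 7 ('o'=40): chars_in_quartet=4 acc=0x72A268 -> emit 72 A2 68, reset; bytes_emitted=6
After char 8 ('h'=33): chars_in_quartet=1 acc=0x21 bytes_emitted=6
After char 9 ('A'=0): chars_in_quartet=2 acc=0x840 bytes_emitted=6
Padding '==': partial quartet acc=0x840 -> emit 84; bytes_emitted=7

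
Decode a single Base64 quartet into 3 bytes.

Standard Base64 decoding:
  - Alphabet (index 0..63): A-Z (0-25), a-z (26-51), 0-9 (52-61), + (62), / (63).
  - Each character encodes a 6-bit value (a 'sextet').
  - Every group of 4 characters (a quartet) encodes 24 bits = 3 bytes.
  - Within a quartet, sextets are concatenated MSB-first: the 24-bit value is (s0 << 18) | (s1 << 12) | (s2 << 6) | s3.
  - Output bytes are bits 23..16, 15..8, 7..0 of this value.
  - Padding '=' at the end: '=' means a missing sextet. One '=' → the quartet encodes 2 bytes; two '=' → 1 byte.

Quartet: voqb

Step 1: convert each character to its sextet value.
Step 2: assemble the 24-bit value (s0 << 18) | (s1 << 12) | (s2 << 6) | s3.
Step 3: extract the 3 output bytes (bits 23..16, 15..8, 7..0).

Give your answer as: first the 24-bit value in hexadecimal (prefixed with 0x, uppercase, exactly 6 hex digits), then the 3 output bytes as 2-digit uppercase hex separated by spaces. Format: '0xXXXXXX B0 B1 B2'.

Sextets: v=47, o=40, q=42, b=27
24-bit: (47<<18) | (40<<12) | (42<<6) | 27
      = 0xBC0000 | 0x028000 | 0x000A80 | 0x00001B
      = 0xBE8A9B
Bytes: (v>>16)&0xFF=BE, (v>>8)&0xFF=8A, v&0xFF=9B

Answer: 0xBE8A9B BE 8A 9B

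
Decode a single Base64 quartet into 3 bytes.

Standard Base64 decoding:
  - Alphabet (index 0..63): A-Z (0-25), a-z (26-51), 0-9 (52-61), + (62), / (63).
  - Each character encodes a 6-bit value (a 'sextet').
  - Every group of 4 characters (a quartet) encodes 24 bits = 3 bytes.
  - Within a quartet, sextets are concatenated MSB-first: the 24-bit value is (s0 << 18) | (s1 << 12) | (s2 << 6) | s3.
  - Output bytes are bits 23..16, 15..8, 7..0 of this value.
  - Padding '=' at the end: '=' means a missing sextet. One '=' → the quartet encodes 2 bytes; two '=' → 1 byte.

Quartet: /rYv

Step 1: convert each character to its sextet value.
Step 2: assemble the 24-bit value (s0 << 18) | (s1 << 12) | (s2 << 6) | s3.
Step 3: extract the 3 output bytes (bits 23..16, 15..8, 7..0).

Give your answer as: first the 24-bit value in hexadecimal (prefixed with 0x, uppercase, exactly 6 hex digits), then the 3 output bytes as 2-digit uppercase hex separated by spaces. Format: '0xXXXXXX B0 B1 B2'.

Answer: 0xFEB62F FE B6 2F

Derivation:
Sextets: /=63, r=43, Y=24, v=47
24-bit: (63<<18) | (43<<12) | (24<<6) | 47
      = 0xFC0000 | 0x02B000 | 0x000600 | 0x00002F
      = 0xFEB62F
Bytes: (v>>16)&0xFF=FE, (v>>8)&0xFF=B6, v&0xFF=2F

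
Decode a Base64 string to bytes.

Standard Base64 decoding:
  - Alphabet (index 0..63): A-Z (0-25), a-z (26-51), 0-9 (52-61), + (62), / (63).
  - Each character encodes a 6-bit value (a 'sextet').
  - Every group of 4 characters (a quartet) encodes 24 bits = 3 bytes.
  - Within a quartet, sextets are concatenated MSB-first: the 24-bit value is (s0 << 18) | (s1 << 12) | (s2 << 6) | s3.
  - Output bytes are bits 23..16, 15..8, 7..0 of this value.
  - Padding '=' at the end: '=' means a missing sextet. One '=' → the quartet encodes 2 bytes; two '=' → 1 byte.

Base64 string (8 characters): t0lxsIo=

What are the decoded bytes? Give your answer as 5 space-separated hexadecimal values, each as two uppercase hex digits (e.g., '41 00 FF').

Answer: B7 49 71 B0 8A

Derivation:
After char 0 ('t'=45): chars_in_quartet=1 acc=0x2D bytes_emitted=0
After char 1 ('0'=52): chars_in_quartet=2 acc=0xB74 bytes_emitted=0
After char 2 ('l'=37): chars_in_quartet=3 acc=0x2DD25 bytes_emitted=0
After char 3 ('x'=49): chars_in_quartet=4 acc=0xB74971 -> emit B7 49 71, reset; bytes_emitted=3
After char 4 ('s'=44): chars_in_quartet=1 acc=0x2C bytes_emitted=3
After char 5 ('I'=8): chars_in_quartet=2 acc=0xB08 bytes_emitted=3
After char 6 ('o'=40): chars_in_quartet=3 acc=0x2C228 bytes_emitted=3
Padding '=': partial quartet acc=0x2C228 -> emit B0 8A; bytes_emitted=5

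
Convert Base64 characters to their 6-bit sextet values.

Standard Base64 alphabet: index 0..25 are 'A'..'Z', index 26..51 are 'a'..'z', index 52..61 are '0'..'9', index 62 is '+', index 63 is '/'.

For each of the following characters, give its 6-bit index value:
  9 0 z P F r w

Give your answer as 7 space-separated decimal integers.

'9': 0..9 range, 52 + ord('9') − ord('0') = 61
'0': 0..9 range, 52 + ord('0') − ord('0') = 52
'z': a..z range, 26 + ord('z') − ord('a') = 51
'P': A..Z range, ord('P') − ord('A') = 15
'F': A..Z range, ord('F') − ord('A') = 5
'r': a..z range, 26 + ord('r') − ord('a') = 43
'w': a..z range, 26 + ord('w') − ord('a') = 48

Answer: 61 52 51 15 5 43 48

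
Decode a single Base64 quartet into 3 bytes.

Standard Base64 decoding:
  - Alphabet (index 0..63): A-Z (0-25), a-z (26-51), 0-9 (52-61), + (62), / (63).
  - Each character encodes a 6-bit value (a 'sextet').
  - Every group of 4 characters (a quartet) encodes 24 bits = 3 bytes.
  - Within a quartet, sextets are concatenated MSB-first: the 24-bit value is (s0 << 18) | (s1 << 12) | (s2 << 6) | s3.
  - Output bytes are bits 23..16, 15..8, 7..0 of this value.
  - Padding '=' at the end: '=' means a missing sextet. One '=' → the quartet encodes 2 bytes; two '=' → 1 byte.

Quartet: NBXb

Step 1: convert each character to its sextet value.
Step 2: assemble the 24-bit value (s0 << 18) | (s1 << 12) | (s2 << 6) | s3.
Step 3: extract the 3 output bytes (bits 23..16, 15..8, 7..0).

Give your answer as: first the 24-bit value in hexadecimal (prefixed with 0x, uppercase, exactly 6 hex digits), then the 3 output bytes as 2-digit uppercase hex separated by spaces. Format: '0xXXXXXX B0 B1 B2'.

Answer: 0x3415DB 34 15 DB

Derivation:
Sextets: N=13, B=1, X=23, b=27
24-bit: (13<<18) | (1<<12) | (23<<6) | 27
      = 0x340000 | 0x001000 | 0x0005C0 | 0x00001B
      = 0x3415DB
Bytes: (v>>16)&0xFF=34, (v>>8)&0xFF=15, v&0xFF=DB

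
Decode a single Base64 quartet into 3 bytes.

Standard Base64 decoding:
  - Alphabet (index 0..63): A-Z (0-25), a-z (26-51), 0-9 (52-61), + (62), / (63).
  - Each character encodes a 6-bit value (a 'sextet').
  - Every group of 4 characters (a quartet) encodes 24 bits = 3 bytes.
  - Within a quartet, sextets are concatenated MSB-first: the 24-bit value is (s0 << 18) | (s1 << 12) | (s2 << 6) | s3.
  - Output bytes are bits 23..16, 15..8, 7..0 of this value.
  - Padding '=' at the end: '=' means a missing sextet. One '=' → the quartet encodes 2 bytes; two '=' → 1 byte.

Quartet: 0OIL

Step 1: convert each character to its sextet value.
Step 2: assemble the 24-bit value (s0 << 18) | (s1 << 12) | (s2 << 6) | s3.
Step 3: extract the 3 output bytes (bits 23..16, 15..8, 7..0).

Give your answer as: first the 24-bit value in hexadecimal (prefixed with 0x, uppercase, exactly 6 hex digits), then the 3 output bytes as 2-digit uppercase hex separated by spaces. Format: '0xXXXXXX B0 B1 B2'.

Sextets: 0=52, O=14, I=8, L=11
24-bit: (52<<18) | (14<<12) | (8<<6) | 11
      = 0xD00000 | 0x00E000 | 0x000200 | 0x00000B
      = 0xD0E20B
Bytes: (v>>16)&0xFF=D0, (v>>8)&0xFF=E2, v&0xFF=0B

Answer: 0xD0E20B D0 E2 0B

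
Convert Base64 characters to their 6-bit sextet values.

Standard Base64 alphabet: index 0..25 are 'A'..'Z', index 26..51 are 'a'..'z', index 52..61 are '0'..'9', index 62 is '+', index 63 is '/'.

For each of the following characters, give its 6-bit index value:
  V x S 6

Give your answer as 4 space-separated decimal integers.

Answer: 21 49 18 58

Derivation:
'V': A..Z range, ord('V') − ord('A') = 21
'x': a..z range, 26 + ord('x') − ord('a') = 49
'S': A..Z range, ord('S') − ord('A') = 18
'6': 0..9 range, 52 + ord('6') − ord('0') = 58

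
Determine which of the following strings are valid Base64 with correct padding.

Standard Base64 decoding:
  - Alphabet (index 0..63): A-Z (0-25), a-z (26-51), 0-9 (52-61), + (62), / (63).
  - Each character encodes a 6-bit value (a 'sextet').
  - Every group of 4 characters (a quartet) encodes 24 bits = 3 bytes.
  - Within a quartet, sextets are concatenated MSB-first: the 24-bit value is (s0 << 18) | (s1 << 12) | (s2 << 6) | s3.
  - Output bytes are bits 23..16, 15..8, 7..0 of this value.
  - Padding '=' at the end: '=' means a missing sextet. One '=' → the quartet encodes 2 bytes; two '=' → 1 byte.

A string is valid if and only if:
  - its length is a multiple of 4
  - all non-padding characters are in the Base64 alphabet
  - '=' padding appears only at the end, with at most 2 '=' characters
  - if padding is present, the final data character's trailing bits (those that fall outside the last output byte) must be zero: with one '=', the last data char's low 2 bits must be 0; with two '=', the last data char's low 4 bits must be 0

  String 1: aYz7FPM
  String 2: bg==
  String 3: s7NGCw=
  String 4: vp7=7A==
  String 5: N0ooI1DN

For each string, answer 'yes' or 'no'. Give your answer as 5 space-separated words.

String 1: 'aYz7FPM' → invalid (len=7 not mult of 4)
String 2: 'bg==' → valid
String 3: 's7NGCw=' → invalid (len=7 not mult of 4)
String 4: 'vp7=7A==' → invalid (bad char(s): ['=']; '=' in middle)
String 5: 'N0ooI1DN' → valid

Answer: no yes no no yes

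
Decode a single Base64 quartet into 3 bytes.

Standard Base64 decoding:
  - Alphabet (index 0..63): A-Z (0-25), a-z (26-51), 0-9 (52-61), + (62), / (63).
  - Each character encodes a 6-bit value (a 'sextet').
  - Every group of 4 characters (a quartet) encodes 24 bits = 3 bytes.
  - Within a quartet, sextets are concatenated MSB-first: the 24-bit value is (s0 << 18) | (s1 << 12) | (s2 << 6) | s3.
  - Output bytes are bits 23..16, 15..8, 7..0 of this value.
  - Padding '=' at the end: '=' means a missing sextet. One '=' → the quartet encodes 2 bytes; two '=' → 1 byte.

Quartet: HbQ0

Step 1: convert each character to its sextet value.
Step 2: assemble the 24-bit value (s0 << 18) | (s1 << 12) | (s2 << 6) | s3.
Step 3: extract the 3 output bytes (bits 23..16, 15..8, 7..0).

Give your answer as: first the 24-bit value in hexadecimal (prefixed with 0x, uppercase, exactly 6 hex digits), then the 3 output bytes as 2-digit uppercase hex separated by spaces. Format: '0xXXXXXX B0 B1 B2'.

Answer: 0x1DB434 1D B4 34

Derivation:
Sextets: H=7, b=27, Q=16, 0=52
24-bit: (7<<18) | (27<<12) | (16<<6) | 52
      = 0x1C0000 | 0x01B000 | 0x000400 | 0x000034
      = 0x1DB434
Bytes: (v>>16)&0xFF=1D, (v>>8)&0xFF=B4, v&0xFF=34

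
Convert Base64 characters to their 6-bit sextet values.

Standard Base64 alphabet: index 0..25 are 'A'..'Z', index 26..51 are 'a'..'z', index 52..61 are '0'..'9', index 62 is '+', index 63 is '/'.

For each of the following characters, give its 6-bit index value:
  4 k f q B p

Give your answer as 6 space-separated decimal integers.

Answer: 56 36 31 42 1 41

Derivation:
'4': 0..9 range, 52 + ord('4') − ord('0') = 56
'k': a..z range, 26 + ord('k') − ord('a') = 36
'f': a..z range, 26 + ord('f') − ord('a') = 31
'q': a..z range, 26 + ord('q') − ord('a') = 42
'B': A..Z range, ord('B') − ord('A') = 1
'p': a..z range, 26 + ord('p') − ord('a') = 41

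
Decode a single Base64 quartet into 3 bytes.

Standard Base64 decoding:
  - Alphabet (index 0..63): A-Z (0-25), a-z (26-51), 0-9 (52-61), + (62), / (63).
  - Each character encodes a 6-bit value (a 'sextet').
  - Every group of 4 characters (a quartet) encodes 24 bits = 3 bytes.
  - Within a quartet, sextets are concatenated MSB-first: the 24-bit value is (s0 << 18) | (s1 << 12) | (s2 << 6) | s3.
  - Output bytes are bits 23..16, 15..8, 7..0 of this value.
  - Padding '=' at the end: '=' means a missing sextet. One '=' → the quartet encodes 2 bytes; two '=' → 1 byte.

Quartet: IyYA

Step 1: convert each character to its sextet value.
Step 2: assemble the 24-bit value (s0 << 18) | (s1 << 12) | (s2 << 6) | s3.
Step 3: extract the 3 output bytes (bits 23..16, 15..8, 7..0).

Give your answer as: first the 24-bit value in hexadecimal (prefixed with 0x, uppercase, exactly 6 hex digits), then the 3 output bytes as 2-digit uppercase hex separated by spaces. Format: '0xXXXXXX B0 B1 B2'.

Answer: 0x232600 23 26 00

Derivation:
Sextets: I=8, y=50, Y=24, A=0
24-bit: (8<<18) | (50<<12) | (24<<6) | 0
      = 0x200000 | 0x032000 | 0x000600 | 0x000000
      = 0x232600
Bytes: (v>>16)&0xFF=23, (v>>8)&0xFF=26, v&0xFF=00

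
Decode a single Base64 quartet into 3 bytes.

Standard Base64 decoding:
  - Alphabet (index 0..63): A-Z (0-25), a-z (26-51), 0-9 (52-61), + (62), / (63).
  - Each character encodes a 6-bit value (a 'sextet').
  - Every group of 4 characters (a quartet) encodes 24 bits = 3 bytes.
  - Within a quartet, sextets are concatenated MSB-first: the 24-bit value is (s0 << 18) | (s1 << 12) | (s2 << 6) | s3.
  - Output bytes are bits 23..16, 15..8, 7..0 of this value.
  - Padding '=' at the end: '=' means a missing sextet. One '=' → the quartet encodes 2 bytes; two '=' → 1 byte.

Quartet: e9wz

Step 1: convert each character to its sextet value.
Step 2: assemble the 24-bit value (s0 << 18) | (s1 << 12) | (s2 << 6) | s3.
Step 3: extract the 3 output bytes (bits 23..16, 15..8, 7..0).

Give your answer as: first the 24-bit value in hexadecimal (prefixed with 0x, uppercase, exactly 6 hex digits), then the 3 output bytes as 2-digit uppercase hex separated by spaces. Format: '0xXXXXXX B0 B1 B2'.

Sextets: e=30, 9=61, w=48, z=51
24-bit: (30<<18) | (61<<12) | (48<<6) | 51
      = 0x780000 | 0x03D000 | 0x000C00 | 0x000033
      = 0x7BDC33
Bytes: (v>>16)&0xFF=7B, (v>>8)&0xFF=DC, v&0xFF=33

Answer: 0x7BDC33 7B DC 33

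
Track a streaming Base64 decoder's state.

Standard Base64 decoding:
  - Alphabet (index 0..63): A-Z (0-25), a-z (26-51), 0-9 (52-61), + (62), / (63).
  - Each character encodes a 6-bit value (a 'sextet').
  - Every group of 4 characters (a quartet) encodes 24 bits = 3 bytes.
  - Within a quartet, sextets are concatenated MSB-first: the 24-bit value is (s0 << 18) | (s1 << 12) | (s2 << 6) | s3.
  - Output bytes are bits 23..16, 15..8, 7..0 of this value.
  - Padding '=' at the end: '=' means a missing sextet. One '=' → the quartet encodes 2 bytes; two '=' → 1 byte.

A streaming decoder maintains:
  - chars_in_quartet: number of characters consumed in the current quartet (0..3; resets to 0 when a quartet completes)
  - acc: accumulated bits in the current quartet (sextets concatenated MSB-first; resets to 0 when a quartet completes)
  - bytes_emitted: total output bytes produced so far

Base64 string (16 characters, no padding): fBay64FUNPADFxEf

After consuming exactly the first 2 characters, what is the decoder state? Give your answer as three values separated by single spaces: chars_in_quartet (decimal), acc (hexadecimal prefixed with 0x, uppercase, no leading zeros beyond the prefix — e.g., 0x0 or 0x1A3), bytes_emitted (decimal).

Answer: 2 0x7C1 0

Derivation:
After char 0 ('f'=31): chars_in_quartet=1 acc=0x1F bytes_emitted=0
After char 1 ('B'=1): chars_in_quartet=2 acc=0x7C1 bytes_emitted=0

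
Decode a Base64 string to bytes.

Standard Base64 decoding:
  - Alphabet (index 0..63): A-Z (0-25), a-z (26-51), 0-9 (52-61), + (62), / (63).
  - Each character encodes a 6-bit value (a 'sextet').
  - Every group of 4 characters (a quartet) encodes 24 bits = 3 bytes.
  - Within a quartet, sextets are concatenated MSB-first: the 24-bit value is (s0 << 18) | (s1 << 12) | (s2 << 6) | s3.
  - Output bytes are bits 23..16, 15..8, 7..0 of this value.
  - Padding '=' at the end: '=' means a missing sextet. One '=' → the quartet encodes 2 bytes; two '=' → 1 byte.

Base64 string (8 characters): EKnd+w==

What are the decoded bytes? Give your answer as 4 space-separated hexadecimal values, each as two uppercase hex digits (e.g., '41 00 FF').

Answer: 10 A9 DD FB

Derivation:
After char 0 ('E'=4): chars_in_quartet=1 acc=0x4 bytes_emitted=0
After char 1 ('K'=10): chars_in_quartet=2 acc=0x10A bytes_emitted=0
After char 2 ('n'=39): chars_in_quartet=3 acc=0x42A7 bytes_emitted=0
After char 3 ('d'=29): chars_in_quartet=4 acc=0x10A9DD -> emit 10 A9 DD, reset; bytes_emitted=3
After char 4 ('+'=62): chars_in_quartet=1 acc=0x3E bytes_emitted=3
After char 5 ('w'=48): chars_in_quartet=2 acc=0xFB0 bytes_emitted=3
Padding '==': partial quartet acc=0xFB0 -> emit FB; bytes_emitted=4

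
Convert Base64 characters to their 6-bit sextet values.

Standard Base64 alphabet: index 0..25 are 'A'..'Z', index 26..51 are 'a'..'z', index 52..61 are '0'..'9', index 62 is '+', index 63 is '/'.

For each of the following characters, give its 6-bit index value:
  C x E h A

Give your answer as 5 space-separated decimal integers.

Answer: 2 49 4 33 0

Derivation:
'C': A..Z range, ord('C') − ord('A') = 2
'x': a..z range, 26 + ord('x') − ord('a') = 49
'E': A..Z range, ord('E') − ord('A') = 4
'h': a..z range, 26 + ord('h') − ord('a') = 33
'A': A..Z range, ord('A') − ord('A') = 0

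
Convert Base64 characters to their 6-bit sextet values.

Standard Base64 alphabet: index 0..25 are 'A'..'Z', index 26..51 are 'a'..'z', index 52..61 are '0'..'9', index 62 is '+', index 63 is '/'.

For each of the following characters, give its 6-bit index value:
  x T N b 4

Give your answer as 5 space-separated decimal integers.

Answer: 49 19 13 27 56

Derivation:
'x': a..z range, 26 + ord('x') − ord('a') = 49
'T': A..Z range, ord('T') − ord('A') = 19
'N': A..Z range, ord('N') − ord('A') = 13
'b': a..z range, 26 + ord('b') − ord('a') = 27
'4': 0..9 range, 52 + ord('4') − ord('0') = 56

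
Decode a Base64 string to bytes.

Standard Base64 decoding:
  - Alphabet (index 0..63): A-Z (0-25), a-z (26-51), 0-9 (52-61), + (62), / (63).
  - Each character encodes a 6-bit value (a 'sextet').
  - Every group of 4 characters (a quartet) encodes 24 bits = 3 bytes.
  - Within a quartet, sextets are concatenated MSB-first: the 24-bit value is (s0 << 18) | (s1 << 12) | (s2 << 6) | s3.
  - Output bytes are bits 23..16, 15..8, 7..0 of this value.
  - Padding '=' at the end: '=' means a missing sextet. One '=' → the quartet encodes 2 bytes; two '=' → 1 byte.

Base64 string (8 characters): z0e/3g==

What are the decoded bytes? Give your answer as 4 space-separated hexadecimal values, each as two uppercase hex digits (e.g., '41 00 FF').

Answer: CF 47 BF DE

Derivation:
After char 0 ('z'=51): chars_in_quartet=1 acc=0x33 bytes_emitted=0
After char 1 ('0'=52): chars_in_quartet=2 acc=0xCF4 bytes_emitted=0
After char 2 ('e'=30): chars_in_quartet=3 acc=0x33D1E bytes_emitted=0
After char 3 ('/'=63): chars_in_quartet=4 acc=0xCF47BF -> emit CF 47 BF, reset; bytes_emitted=3
After char 4 ('3'=55): chars_in_quartet=1 acc=0x37 bytes_emitted=3
After char 5 ('g'=32): chars_in_quartet=2 acc=0xDE0 bytes_emitted=3
Padding '==': partial quartet acc=0xDE0 -> emit DE; bytes_emitted=4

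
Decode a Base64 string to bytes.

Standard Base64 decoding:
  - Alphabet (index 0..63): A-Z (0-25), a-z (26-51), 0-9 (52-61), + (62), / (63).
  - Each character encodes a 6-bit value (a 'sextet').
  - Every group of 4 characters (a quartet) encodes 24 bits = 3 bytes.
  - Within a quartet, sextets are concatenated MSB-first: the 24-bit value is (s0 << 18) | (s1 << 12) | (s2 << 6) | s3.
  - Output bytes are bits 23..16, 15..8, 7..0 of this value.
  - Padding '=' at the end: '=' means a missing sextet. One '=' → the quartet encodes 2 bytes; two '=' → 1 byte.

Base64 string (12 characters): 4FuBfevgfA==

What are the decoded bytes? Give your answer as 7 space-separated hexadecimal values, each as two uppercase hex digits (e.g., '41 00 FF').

Answer: E0 5B 81 7D EB E0 7C

Derivation:
After char 0 ('4'=56): chars_in_quartet=1 acc=0x38 bytes_emitted=0
After char 1 ('F'=5): chars_in_quartet=2 acc=0xE05 bytes_emitted=0
After char 2 ('u'=46): chars_in_quartet=3 acc=0x3816E bytes_emitted=0
After char 3 ('B'=1): chars_in_quartet=4 acc=0xE05B81 -> emit E0 5B 81, reset; bytes_emitted=3
After char 4 ('f'=31): chars_in_quartet=1 acc=0x1F bytes_emitted=3
After char 5 ('e'=30): chars_in_quartet=2 acc=0x7DE bytes_emitted=3
After char 6 ('v'=47): chars_in_quartet=3 acc=0x1F7AF bytes_emitted=3
After char 7 ('g'=32): chars_in_quartet=4 acc=0x7DEBE0 -> emit 7D EB E0, reset; bytes_emitted=6
After char 8 ('f'=31): chars_in_quartet=1 acc=0x1F bytes_emitted=6
After char 9 ('A'=0): chars_in_quartet=2 acc=0x7C0 bytes_emitted=6
Padding '==': partial quartet acc=0x7C0 -> emit 7C; bytes_emitted=7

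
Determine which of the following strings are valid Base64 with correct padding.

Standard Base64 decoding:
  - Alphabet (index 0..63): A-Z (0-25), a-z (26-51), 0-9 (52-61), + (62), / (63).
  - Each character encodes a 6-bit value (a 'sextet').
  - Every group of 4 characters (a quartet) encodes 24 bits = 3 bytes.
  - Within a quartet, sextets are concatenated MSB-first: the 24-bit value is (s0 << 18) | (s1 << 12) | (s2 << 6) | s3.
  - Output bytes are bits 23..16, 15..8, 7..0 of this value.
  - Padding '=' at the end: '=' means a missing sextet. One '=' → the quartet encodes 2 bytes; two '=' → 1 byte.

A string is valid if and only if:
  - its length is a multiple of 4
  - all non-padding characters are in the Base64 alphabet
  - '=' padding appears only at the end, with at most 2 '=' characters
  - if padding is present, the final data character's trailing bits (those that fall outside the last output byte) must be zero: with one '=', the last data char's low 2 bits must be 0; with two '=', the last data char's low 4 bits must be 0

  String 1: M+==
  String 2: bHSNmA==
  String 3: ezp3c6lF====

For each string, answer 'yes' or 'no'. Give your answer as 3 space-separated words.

Answer: no yes no

Derivation:
String 1: 'M+==' → invalid (bad trailing bits)
String 2: 'bHSNmA==' → valid
String 3: 'ezp3c6lF====' → invalid (4 pad chars (max 2))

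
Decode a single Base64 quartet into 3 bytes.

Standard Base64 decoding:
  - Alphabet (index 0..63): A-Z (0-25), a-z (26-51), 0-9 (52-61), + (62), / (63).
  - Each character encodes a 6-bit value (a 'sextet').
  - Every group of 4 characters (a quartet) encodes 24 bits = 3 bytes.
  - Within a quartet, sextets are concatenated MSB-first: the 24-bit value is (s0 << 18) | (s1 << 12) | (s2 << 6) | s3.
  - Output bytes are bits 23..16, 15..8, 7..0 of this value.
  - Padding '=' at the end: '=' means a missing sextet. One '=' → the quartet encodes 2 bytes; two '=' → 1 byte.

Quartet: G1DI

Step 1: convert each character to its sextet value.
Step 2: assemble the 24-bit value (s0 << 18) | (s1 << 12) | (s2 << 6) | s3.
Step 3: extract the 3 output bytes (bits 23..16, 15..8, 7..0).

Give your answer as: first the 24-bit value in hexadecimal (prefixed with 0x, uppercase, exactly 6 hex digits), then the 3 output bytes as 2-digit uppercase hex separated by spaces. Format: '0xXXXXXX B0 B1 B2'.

Answer: 0x1B50C8 1B 50 C8

Derivation:
Sextets: G=6, 1=53, D=3, I=8
24-bit: (6<<18) | (53<<12) | (3<<6) | 8
      = 0x180000 | 0x035000 | 0x0000C0 | 0x000008
      = 0x1B50C8
Bytes: (v>>16)&0xFF=1B, (v>>8)&0xFF=50, v&0xFF=C8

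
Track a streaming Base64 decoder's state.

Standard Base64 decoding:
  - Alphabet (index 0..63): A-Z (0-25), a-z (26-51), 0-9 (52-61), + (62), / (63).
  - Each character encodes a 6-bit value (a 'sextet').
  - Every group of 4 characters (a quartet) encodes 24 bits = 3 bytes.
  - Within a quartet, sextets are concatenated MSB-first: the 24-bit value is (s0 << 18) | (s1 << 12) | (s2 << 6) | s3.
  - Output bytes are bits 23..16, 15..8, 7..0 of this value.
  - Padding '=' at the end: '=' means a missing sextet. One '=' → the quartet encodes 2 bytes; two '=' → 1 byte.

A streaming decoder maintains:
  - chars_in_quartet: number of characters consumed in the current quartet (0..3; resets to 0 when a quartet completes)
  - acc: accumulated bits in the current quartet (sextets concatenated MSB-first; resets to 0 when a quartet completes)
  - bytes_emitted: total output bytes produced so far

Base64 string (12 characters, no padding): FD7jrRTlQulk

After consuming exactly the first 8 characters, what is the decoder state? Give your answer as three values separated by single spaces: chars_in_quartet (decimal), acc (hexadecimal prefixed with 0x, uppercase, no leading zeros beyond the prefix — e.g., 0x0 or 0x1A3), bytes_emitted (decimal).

After char 0 ('F'=5): chars_in_quartet=1 acc=0x5 bytes_emitted=0
After char 1 ('D'=3): chars_in_quartet=2 acc=0x143 bytes_emitted=0
After char 2 ('7'=59): chars_in_quartet=3 acc=0x50FB bytes_emitted=0
After char 3 ('j'=35): chars_in_quartet=4 acc=0x143EE3 -> emit 14 3E E3, reset; bytes_emitted=3
After char 4 ('r'=43): chars_in_quartet=1 acc=0x2B bytes_emitted=3
After char 5 ('R'=17): chars_in_quartet=2 acc=0xAD1 bytes_emitted=3
After char 6 ('T'=19): chars_in_quartet=3 acc=0x2B453 bytes_emitted=3
After char 7 ('l'=37): chars_in_quartet=4 acc=0xAD14E5 -> emit AD 14 E5, reset; bytes_emitted=6

Answer: 0 0x0 6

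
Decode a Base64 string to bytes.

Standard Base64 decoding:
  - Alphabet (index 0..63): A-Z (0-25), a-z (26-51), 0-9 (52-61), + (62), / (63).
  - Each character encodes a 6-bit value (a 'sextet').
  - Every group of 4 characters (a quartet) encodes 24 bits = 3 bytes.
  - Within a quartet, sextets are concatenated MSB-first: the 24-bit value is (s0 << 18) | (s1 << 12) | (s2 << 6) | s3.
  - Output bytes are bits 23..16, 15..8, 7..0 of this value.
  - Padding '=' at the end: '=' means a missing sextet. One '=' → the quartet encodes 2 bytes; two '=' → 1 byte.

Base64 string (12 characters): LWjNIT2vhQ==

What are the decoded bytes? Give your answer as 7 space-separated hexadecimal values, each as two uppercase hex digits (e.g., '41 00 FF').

After char 0 ('L'=11): chars_in_quartet=1 acc=0xB bytes_emitted=0
After char 1 ('W'=22): chars_in_quartet=2 acc=0x2D6 bytes_emitted=0
After char 2 ('j'=35): chars_in_quartet=3 acc=0xB5A3 bytes_emitted=0
After char 3 ('N'=13): chars_in_quartet=4 acc=0x2D68CD -> emit 2D 68 CD, reset; bytes_emitted=3
After char 4 ('I'=8): chars_in_quartet=1 acc=0x8 bytes_emitted=3
After char 5 ('T'=19): chars_in_quartet=2 acc=0x213 bytes_emitted=3
After char 6 ('2'=54): chars_in_quartet=3 acc=0x84F6 bytes_emitted=3
After char 7 ('v'=47): chars_in_quartet=4 acc=0x213DAF -> emit 21 3D AF, reset; bytes_emitted=6
After char 8 ('h'=33): chars_in_quartet=1 acc=0x21 bytes_emitted=6
After char 9 ('Q'=16): chars_in_quartet=2 acc=0x850 bytes_emitted=6
Padding '==': partial quartet acc=0x850 -> emit 85; bytes_emitted=7

Answer: 2D 68 CD 21 3D AF 85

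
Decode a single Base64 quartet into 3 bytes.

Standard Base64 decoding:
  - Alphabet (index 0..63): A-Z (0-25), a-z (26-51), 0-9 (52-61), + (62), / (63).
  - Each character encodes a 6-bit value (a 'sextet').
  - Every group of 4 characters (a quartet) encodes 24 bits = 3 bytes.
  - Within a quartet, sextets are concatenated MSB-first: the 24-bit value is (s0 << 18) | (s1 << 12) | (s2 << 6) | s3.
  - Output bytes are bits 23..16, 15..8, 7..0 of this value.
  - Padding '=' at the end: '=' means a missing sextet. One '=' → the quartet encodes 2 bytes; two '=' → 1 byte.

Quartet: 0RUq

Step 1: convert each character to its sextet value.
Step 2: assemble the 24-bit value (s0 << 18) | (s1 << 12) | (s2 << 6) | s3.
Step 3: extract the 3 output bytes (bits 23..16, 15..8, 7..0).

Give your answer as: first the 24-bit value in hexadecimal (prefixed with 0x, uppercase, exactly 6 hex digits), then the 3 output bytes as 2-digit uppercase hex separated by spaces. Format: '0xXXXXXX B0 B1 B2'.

Answer: 0xD1152A D1 15 2A

Derivation:
Sextets: 0=52, R=17, U=20, q=42
24-bit: (52<<18) | (17<<12) | (20<<6) | 42
      = 0xD00000 | 0x011000 | 0x000500 | 0x00002A
      = 0xD1152A
Bytes: (v>>16)&0xFF=D1, (v>>8)&0xFF=15, v&0xFF=2A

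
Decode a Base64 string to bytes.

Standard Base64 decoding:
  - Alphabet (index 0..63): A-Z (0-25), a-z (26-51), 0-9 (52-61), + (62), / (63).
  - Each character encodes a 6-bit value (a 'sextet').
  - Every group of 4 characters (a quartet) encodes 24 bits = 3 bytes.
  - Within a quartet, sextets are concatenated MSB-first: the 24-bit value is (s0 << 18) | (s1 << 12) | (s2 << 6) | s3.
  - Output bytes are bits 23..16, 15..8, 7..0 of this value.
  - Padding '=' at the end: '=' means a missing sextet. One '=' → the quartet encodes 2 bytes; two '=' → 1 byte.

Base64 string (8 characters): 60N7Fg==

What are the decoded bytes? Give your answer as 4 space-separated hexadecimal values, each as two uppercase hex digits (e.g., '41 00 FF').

After char 0 ('6'=58): chars_in_quartet=1 acc=0x3A bytes_emitted=0
After char 1 ('0'=52): chars_in_quartet=2 acc=0xEB4 bytes_emitted=0
After char 2 ('N'=13): chars_in_quartet=3 acc=0x3AD0D bytes_emitted=0
After char 3 ('7'=59): chars_in_quartet=4 acc=0xEB437B -> emit EB 43 7B, reset; bytes_emitted=3
After char 4 ('F'=5): chars_in_quartet=1 acc=0x5 bytes_emitted=3
After char 5 ('g'=32): chars_in_quartet=2 acc=0x160 bytes_emitted=3
Padding '==': partial quartet acc=0x160 -> emit 16; bytes_emitted=4

Answer: EB 43 7B 16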